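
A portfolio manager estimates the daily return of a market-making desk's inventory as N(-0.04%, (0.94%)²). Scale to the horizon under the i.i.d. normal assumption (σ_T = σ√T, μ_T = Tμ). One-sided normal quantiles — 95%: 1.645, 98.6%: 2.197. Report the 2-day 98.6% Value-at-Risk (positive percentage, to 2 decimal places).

3.00%

σ_{2d} = 0.94% × √2 = 1.329%; μ_{2d} = 2 × -0.04% = -0.080%.
VaR = −(-0.080%) + 2.197 × 1.329% = 3.000%.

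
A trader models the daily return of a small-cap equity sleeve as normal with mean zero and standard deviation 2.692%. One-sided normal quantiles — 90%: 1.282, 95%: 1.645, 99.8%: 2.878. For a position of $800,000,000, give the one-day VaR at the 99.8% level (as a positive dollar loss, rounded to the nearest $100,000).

$62,000,000

VaR = z·σ = 2.878 × 2.692% = 7.748%.
On $800,000,000: 0.07748 × $800,000,000 = $61,984,000.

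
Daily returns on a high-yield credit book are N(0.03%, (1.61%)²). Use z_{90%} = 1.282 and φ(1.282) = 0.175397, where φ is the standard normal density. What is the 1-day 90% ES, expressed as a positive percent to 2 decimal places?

2.79%

Tail multiplier: φ(z)/(1−α) = 0.175397 / 0.1 = 1.754.
ES = −(0.03%) + 1.61% × 1.754 = 2.794%.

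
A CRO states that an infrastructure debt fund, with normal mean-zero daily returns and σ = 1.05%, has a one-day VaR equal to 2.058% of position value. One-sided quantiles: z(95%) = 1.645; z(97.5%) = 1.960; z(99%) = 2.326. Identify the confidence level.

97.5%

Implied z = VaR/σ = 2.058 / 1.05 = 1.960.
This matches z(97.5%) = 1.960.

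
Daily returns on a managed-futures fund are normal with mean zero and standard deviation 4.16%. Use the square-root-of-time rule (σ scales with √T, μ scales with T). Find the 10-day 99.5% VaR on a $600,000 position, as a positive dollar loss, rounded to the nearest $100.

$203,300

At 99.5%, z = 2.576.
σ_{10d} = 4.16% × √10 = 13.155%.
VaR = 2.576 × 13.155% = 33.887%.
On $600,000: 0.33887 × $600,000 = $203,322.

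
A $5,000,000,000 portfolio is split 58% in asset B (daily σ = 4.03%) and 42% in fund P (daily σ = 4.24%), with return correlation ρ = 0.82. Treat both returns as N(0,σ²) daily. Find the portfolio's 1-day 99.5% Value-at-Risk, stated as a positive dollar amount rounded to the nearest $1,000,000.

$506,000,000

σ_p² = 0.58²·4.03² + 0.42²·4.24² + 2·0.82·0.58·0.42·4.03·4.24 = 15.4611 (%²).
σ_p = √15.4611 = 3.932%.
At 99.5%, z = 2.576.
VaR = 2.576 × 3.932% = 10.129%; on $5,000,000,000 that is $506,450,000.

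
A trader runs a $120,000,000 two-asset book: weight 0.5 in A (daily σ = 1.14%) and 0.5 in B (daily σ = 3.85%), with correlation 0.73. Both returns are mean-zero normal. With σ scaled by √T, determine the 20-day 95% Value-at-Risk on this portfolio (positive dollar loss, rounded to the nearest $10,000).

$20,950,000

σ_p = √(0.5²·1.14² + 0.5²·3.85² + 2·0.73·0.5·0.5·1.14·3.85) = 2.373%.
σ_{20d} = 2.373% × √20 = 10.612%.
z(95%) = 1.645.
VaR = 1.645 × 10.612% = 17.457%; on $120,000,000 that is $20,948,400.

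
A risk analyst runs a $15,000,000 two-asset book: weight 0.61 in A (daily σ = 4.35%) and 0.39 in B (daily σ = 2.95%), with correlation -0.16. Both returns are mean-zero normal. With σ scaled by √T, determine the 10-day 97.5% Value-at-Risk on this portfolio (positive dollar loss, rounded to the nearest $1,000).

$2,527,000

σ_p = √(0.61²·4.35² + 0.39²·2.95² + 2·-0.16·0.61·0.39·4.35·2.95) = 2.718%.
σ_{10d} = 2.718% × √10 = 8.595%.
z(97.5%) = 1.960.
VaR = 1.960 × 8.595% = 16.846%; on $15,000,000 that is $2,526,900.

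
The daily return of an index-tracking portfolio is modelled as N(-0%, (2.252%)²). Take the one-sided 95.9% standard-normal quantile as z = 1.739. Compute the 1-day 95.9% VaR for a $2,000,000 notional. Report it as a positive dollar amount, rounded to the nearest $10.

$78,320

VaR = z·σ = 1.739 × 2.252% = 3.916%.
On $2,000,000: 0.03916 × $2,000,000 = $78,320.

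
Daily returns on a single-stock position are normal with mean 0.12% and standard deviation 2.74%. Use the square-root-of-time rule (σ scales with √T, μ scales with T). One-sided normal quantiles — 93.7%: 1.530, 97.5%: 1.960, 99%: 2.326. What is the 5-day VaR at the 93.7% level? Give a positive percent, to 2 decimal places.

σ_{5d} = 2.74% × √5 = 6.127%; μ_{5d} = 5 × 0.12% = 0.600%.
VaR = −(0.600%) + 1.530 × 6.127% = 8.774%.

8.77%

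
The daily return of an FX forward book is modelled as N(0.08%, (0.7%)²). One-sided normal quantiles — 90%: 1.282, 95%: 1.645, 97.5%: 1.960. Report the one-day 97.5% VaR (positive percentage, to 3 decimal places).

VaR = −μ + z·σ = −(0.08%) + 1.960 × 0.7% = 1.292%.

1.292%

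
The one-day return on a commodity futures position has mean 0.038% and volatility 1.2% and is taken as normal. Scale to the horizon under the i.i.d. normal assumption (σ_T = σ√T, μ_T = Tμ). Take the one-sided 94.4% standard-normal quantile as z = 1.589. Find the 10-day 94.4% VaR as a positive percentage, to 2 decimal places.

5.65%

σ_{10d} = 1.2% × √10 = 3.795%; μ_{10d} = 10 × 0.038% = 0.380%.
VaR = −(0.380%) + 1.589 × 3.795% = 5.650%.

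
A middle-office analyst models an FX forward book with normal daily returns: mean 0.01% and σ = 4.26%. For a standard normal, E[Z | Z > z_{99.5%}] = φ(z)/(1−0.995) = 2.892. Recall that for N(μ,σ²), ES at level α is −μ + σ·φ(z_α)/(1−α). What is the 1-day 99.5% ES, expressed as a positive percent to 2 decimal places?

12.31%

ES = −(0.01%) + 4.26% × 2.892 = 12.310%.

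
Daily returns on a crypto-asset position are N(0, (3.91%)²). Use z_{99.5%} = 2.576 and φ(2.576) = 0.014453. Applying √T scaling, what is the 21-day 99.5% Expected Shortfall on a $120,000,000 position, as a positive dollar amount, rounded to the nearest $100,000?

σ_{21d} = 3.91% × √21 = 17.918%.
ES multiplier = φ(z)/(1−α) = 0.014453/0.005 = 2.891.
ES = 17.918% × 2.891 = 51.801%; on $120,000,000: $62,161,200.

$62,200,000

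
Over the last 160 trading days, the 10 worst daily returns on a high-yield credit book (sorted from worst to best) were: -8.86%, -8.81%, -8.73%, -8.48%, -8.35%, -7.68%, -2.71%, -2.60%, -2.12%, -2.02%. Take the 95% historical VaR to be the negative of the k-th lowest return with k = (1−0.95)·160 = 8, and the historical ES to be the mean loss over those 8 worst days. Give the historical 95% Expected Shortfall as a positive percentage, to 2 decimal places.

7.03%

The 8 worst returns sum to -56.22%.
ES = −(-56.22%) / 8 = 7.0275% ≈ 7.03%.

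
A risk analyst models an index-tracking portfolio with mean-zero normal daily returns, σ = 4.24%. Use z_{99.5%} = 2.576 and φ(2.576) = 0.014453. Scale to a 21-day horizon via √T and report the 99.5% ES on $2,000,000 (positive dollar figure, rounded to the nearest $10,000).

σ_{21d} = 4.24% × √21 = 19.430%.
ES multiplier = φ(z)/(1−α) = 0.014453/0.005 = 2.891.
ES = 19.430% × 2.891 = 56.172%; on $2,000,000: $1,123,440.

$1,120,000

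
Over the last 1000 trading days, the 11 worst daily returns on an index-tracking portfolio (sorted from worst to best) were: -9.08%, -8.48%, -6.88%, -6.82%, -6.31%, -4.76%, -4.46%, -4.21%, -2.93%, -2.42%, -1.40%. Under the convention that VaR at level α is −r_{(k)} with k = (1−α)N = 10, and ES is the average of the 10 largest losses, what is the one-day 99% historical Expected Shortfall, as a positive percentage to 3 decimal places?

5.635%

The 10 worst returns sum to -56.35%.
ES = −(-56.35%) / 10 = 5.635%.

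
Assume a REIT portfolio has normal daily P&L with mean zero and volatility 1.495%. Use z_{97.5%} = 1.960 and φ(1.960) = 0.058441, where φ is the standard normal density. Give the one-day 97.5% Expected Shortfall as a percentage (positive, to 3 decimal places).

3.495%

Tail multiplier: φ(z)/(1−α) = 0.058441 / 0.025 = 2.338.
ES = 1.495% × 2.338 = 3.495%.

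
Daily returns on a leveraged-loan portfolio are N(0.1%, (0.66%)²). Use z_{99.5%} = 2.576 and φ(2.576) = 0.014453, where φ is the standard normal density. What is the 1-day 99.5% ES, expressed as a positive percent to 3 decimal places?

1.808%

Tail multiplier: φ(z)/(1−α) = 0.014453 / 0.005 = 2.891.
ES = −(0.1%) + 0.66% × 2.891 = 1.808%.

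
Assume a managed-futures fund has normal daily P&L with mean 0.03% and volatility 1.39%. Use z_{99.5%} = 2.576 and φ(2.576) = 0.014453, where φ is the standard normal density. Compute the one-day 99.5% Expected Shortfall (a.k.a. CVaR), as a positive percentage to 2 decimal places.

Tail multiplier: φ(z)/(1−α) = 0.014453 / 0.005 = 2.891.
ES = −(0.03%) + 1.39% × 2.891 = 3.988%.

3.99%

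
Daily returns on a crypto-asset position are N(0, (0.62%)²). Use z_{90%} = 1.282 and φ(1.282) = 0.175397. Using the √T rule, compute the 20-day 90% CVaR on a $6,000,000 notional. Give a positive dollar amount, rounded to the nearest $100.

$291,800

σ_{20d} = 0.62% × √20 = 2.773%.
ES multiplier = φ(z)/(1−α) = 0.175397/0.1 = 1.754.
ES = 2.773% × 1.754 = 4.864%; on $6,000,000: $291,840.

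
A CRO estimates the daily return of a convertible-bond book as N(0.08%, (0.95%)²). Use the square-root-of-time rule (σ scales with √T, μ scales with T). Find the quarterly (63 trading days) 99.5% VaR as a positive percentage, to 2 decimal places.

14.38%

At 99.5%, z = 2.576.
σ_{63d} = 0.95% × √63 = 7.540%; μ_{63d} = 63 × 0.08% = 5.040%.
VaR = −(5.040%) + 2.576 × 7.540% = 14.383%.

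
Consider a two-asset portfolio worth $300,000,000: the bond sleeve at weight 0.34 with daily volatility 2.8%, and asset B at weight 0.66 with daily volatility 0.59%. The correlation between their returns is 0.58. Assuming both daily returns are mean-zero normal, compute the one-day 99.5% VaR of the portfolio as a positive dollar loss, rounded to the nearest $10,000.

σ_p² = 0.34²·2.8² + 0.66²·0.59² + 2·0.58·0.34·0.66·2.8·0.59 = 1.4880 (%²).
σ_p = √1.4880 = 1.220%.
At 99.5%, z = 2.576.
VaR = 2.576 × 1.220% = 3.143%; on $300,000,000 that is $9,429,000.

$9,430,000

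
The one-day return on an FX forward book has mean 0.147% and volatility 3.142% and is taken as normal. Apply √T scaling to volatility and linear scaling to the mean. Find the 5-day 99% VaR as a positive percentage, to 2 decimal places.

15.61%

At 99%, z = 2.326.
σ_{5d} = 3.142% × √5 = 7.026%; μ_{5d} = 5 × 0.147% = 0.735%.
VaR = −(0.735%) + 2.326 × 7.026% = 15.607%.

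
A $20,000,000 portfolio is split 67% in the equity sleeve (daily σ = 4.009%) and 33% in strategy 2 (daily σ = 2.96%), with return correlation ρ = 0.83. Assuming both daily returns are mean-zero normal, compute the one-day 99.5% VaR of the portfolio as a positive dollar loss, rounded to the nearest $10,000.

$1,820,000

σ_p² = 0.67²·4.009² + 0.33²·2.96² + 2·0.83·0.67·0.33·4.009·2.96 = 12.5243 (%²).
σ_p = √12.5243 = 3.539%.
At 99.5%, z = 2.576.
VaR = 2.576 × 3.539% = 9.116%; on $20,000,000 that is $1,823,200.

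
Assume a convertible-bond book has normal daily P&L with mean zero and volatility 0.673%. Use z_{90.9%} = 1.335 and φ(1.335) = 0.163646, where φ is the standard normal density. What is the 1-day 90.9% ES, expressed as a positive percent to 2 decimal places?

1.21%

Tail multiplier: φ(z)/(1−α) = 0.163646 / 0.091 = 1.798.
ES = 0.673% × 1.798 = 1.210%.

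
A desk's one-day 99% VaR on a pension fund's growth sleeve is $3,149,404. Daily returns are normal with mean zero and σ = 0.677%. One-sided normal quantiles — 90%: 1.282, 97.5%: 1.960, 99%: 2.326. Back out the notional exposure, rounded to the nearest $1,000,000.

VaR as a fraction of value: z·σ = 2.326 × 0.677% = 1.5747%.
Position = $3,149,404 / 0.015747 = $200,000,000.

$200,000,000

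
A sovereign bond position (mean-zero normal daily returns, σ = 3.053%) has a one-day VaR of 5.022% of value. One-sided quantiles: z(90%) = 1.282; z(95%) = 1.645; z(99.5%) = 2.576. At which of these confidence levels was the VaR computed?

95%

Implied z = VaR/σ = 5.022 / 3.053 = 1.645.
This matches z(95%) = 1.645.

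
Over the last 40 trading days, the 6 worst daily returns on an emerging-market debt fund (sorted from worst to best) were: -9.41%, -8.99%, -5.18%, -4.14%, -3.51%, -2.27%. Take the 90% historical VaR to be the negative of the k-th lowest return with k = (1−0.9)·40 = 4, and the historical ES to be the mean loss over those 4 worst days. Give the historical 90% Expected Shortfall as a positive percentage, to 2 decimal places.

6.93%

The 4 worst returns sum to -27.72%.
ES = −(-27.72%) / 4 = 6.93%.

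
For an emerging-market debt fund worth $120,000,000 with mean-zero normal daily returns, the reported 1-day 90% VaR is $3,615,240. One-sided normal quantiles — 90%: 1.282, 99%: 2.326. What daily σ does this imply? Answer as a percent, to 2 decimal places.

2.35%

VaR as a fraction: $3,615,240 / $120,000,000 = 3.013%.
σ = VaR / z = 3.013% / 1.282 = 2.350%.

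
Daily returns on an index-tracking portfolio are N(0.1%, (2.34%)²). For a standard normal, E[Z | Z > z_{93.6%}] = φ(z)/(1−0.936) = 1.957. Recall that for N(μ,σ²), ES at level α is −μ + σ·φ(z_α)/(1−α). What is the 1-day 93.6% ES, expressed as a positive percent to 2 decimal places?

ES = −(0.1%) + 2.34% × 1.957 = 4.479%.

4.48%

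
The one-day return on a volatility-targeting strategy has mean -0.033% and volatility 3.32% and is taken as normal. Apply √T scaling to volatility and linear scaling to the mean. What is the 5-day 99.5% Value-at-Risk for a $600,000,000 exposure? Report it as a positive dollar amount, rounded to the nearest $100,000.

At 99.5%, z = 2.576.
σ_{5d} = 3.32% × √5 = 7.424%; μ_{5d} = 5 × -0.033% = -0.165%.
VaR = −(-0.165%) + 2.576 × 7.424% = 19.289%.
On $600,000,000: 0.19289 × $600,000,000 = $115,734,000.

$115,700,000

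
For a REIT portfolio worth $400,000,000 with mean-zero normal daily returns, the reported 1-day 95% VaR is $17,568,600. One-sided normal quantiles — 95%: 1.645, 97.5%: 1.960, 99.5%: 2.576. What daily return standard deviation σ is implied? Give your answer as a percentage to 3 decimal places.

VaR as a fraction: $17,568,600 / $400,000,000 = 4.392%.
σ = VaR / z = 4.392% / 1.645 = 2.670%.

2.670%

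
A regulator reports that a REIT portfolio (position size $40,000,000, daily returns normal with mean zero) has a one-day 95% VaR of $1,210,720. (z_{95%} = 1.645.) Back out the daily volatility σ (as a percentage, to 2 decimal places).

VaR as a fraction: $1,210,720 / $40,000,000 = 3.027%.
σ = VaR / z = 3.027% / 1.645 = 1.840%.

1.84%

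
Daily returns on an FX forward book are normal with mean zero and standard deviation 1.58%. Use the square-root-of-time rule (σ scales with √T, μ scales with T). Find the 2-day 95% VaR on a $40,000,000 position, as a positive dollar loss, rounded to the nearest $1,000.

At 95%, z = 1.645.
σ_{2d} = 1.58% × √2 = 2.234%.
VaR = 1.645 × 2.234% = 3.675%.
On $40,000,000: 0.03675 × $40,000,000 = $1,470,000.

$1,470,000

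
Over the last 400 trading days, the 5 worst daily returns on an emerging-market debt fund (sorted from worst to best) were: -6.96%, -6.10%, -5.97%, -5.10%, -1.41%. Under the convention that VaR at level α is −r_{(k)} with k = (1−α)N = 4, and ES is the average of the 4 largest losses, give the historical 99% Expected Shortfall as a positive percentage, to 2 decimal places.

The 4 worst returns sum to -24.13%.
ES = −(-24.13%) / 4 = 6.0325% ≈ 6.03%.

6.03%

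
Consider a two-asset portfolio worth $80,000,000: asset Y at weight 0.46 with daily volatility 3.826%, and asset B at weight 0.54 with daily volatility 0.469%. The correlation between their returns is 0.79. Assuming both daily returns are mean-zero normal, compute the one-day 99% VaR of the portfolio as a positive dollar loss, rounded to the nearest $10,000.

$3,660,000

σ_p² = 0.46²·3.826² + 0.54²·0.469² + 2·0.79·0.46·0.54·3.826·0.469 = 3.8658 (%²).
σ_p = √3.8658 = 1.966%.
At 99%, z = 2.326.
VaR = 2.326 × 1.966% = 4.573%; on $80,000,000 that is $3,658,400.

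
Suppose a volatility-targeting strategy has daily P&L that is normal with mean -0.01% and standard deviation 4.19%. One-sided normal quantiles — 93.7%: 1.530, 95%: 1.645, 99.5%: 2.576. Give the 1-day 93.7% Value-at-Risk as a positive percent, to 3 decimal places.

6.421%

VaR = −μ + z·σ = −(-0.01%) + 1.530 × 4.19% = 6.421%.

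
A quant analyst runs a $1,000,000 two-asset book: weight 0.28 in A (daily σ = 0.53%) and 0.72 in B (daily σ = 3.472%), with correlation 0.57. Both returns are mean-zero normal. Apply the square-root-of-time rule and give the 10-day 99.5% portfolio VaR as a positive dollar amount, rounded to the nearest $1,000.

$211,000

σ_p = √(0.28²·0.53² + 0.72²·3.472² + 2·0.57·0.28·0.72·0.53·3.472) = 2.587%.
σ_{10d} = 2.587% × √10 = 8.181%.
z(99.5%) = 2.576.
VaR = 2.576 × 8.181% = 21.074%; on $1,000,000 that is $210,740.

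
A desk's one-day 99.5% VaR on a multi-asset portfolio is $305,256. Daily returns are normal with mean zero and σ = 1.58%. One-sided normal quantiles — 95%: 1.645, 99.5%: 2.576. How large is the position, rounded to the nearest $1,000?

VaR as a fraction of value: z·σ = 2.576 × 1.58% = 4.07008%.
Position = $305,256 / 0.0407008 = $7,500,000.

$7,500,000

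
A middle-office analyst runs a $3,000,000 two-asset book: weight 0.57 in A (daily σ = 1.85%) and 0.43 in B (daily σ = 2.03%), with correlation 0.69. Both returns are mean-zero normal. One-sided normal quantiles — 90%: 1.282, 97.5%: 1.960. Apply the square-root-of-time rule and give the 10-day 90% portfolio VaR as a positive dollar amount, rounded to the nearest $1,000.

$216,000

σ_p = √(0.57²·1.85² + 0.43²·2.03² + 2·0.69·0.57·0.43·1.85·2.03) = 1.773%.
σ_{10d} = 1.773% × √10 = 5.607%.
VaR = 1.282 × 5.607% = 7.188%; on $3,000,000 that is $215,640.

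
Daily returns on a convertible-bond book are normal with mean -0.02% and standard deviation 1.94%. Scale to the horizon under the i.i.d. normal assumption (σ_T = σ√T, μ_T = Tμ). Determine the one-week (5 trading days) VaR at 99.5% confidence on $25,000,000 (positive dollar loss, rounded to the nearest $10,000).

At 99.5%, z = 2.576.
σ_{5d} = 1.94% × √5 = 4.338%; μ_{5d} = 5 × -0.02% = -0.100%.
VaR = −(-0.100%) + 2.576 × 4.338% = 11.275%.
On $25,000,000: 0.11275 × $25,000,000 = $2,818,750.

$2,820,000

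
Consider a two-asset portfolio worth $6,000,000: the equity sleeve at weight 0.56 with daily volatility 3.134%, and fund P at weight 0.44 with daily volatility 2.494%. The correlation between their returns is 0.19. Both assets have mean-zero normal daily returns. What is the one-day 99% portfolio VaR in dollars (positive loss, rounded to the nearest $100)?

σ_p² = 0.56²·3.134² + 0.44²·2.494² + 2·0.19·0.56·0.44·3.134·2.494 = 5.0162 (%²).
σ_p = √5.0162 = 2.240%.
At 99%, z = 2.326.
VaR = 2.326 × 2.240% = 5.210%; on $6,000,000 that is $312,600.

$312,600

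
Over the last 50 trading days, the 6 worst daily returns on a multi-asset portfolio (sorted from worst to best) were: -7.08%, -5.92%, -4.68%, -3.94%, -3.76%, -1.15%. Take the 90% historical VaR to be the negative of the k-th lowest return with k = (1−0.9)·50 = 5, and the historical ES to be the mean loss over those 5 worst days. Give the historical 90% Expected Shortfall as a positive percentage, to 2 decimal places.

5.08%

The 5 worst returns sum to -25.38%.
ES = −(-25.38%) / 5 = 5.076% ≈ 5.08%.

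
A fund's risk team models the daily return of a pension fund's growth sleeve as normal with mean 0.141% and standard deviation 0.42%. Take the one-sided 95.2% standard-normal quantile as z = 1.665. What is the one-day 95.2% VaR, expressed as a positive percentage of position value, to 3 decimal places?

VaR = −μ + z·σ = −(0.141%) + 1.665 × 0.42% = 0.558%.

0.558%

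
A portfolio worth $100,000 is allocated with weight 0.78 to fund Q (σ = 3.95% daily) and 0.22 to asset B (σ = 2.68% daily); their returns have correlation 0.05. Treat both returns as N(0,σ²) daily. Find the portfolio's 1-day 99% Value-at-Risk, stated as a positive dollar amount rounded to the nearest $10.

$7,360

σ_p² = 0.78²·3.95² + 0.22²·2.68² + 2·0.05·0.78·0.22·3.95·2.68 = 10.0218 (%²).
σ_p = √10.0218 = 3.166%.
At 99%, z = 2.326.
VaR = 2.326 × 3.166% = 7.364%; on $100,000 that is $7,364.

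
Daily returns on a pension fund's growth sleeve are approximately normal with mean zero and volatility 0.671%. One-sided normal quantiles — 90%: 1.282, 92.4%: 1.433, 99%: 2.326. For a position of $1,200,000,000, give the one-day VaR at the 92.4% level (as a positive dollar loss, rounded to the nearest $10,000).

VaR = z·σ = 1.433 × 0.671% = 0.962%.
On $1,200,000,000: 0.00962 × $1,200,000,000 = $11,544,000.

$11,540,000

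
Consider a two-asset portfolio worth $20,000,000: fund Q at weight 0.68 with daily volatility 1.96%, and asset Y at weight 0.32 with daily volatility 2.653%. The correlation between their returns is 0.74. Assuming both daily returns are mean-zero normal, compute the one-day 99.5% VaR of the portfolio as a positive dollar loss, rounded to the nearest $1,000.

σ_p² = 0.68²·1.96² + 0.32²·2.653² + 2·0.74·0.68·0.32·1.96·2.653 = 4.1717 (%²).
σ_p = √4.1717 = 2.042%.
At 99.5%, z = 2.576.
VaR = 2.576 × 2.042% = 5.260%; on $20,000,000 that is $1,052,000.

$1,052,000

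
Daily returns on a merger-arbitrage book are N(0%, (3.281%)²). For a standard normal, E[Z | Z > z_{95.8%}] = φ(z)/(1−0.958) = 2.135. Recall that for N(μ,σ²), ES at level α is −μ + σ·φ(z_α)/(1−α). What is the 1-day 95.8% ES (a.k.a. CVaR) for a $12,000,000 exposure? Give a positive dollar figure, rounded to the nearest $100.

$840,600

ES = 3.281% × 2.135 = 7.005%.
On $12,000,000: 0.07005 × $12,000,000 = $840,600.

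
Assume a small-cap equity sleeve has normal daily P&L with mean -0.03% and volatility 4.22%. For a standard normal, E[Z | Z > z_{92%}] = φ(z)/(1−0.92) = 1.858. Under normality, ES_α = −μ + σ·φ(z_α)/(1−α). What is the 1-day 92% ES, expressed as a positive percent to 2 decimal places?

7.87%

ES = −(-0.03%) + 4.22% × 1.858 = 7.871%.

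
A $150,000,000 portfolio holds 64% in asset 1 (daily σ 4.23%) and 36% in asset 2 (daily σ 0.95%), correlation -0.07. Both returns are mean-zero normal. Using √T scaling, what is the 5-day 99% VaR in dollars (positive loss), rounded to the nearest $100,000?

σ_p = √(0.64²·4.23² + 0.36²·0.95² + 2·-0.07·0.64·0.36·4.23·0.95) = 2.705%.
σ_{5d} = 2.705% × √5 = 6.049%.
z(99%) = 2.326.
VaR = 2.326 × 6.049% = 14.070%; on $150,000,000 that is $21,105,000.

$21,100,000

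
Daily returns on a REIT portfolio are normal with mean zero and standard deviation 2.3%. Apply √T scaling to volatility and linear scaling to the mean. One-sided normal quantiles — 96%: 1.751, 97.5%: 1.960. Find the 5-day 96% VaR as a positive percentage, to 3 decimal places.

σ_{5d} = 2.3% × √5 = 5.143%.
VaR = 1.751 × 5.143% = 9.005%.

9.005%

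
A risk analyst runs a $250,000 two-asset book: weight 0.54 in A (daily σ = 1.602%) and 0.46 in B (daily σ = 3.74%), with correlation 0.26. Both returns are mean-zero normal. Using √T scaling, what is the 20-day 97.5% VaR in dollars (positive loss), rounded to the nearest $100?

$46,400

σ_p = √(0.54²·1.602² + 0.46²·3.74² + 2·0.26·0.54·0.46·1.602·3.74) = 2.117%.
σ_{20d} = 2.117% × √20 = 9.468%.
z(97.5%) = 1.960.
VaR = 1.960 × 9.468% = 18.557%; on $250,000 that is $46,392.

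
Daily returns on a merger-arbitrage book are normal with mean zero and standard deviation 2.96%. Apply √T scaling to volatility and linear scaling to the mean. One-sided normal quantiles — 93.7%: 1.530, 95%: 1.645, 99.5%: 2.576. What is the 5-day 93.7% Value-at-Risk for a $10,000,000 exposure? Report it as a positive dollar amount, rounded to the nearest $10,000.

$1,010,000

σ_{5d} = 2.96% × √5 = 6.619%.
VaR = 1.530 × 6.619% = 10.127%.
On $10,000,000: 0.10127 × $10,000,000 = $1,012,700.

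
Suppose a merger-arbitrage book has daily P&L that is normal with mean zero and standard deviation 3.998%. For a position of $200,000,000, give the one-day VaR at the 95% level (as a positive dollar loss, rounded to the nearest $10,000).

$13,150,000

At 95% one-sided, z = 1.645.
VaR = z·σ = 1.645 × 3.998% = 6.577%.
On $200,000,000: 0.06577 × $200,000,000 = $13,154,000.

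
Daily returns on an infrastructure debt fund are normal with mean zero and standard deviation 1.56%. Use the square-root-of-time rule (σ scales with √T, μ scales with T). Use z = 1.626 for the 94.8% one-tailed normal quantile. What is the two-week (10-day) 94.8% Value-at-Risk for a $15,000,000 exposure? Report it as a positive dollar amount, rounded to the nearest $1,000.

$1,203,000

σ_{10d} = 1.56% × √10 = 4.933%.
VaR = 1.626 × 4.933% = 8.021%.
On $15,000,000: 0.08021 × $15,000,000 = $1,203,150.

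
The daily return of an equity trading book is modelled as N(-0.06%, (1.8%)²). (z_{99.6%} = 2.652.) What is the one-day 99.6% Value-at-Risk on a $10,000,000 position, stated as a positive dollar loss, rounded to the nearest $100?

$483,400

VaR = −μ + z·σ = −(-0.06%) + 2.652 × 1.8% = 4.834%.
On $10,000,000: 0.04834 × $10,000,000 = $483,400.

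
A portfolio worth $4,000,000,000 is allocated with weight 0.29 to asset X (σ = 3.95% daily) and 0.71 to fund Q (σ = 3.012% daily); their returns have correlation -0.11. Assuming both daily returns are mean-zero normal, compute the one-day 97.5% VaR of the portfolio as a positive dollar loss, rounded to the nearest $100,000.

$181,300,000

σ_p² = 0.29²·3.95² + 0.71²·3.012² + 2·-0.11·0.29·0.71·3.95·3.012 = 5.3465 (%²).
σ_p = √5.3465 = 2.312%.
At 97.5%, z = 1.960.
VaR = 1.960 × 2.312% = 4.532%; on $4,000,000,000 that is $181,280,000.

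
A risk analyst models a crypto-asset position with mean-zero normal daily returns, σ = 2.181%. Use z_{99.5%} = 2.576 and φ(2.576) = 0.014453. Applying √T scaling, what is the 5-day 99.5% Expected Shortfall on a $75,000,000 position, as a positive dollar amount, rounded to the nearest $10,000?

σ_{5d} = 2.181% × √5 = 4.877%.
ES multiplier = φ(z)/(1−α) = 0.014453/0.005 = 2.891.
ES = 4.877% × 2.891 = 14.099%; on $75,000,000: $10,574,250.

$10,570,000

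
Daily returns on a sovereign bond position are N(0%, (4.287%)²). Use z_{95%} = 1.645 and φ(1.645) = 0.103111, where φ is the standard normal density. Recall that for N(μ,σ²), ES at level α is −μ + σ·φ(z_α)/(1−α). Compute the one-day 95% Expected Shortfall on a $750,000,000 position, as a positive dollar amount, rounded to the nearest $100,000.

Tail multiplier: φ(z)/(1−α) = 0.103111 / 0.05 = 2.062.
ES = 4.287% × 2.062 = 8.840%.
On $750,000,000: 0.08840 × $750,000,000 = $66,300,000.

$66,300,000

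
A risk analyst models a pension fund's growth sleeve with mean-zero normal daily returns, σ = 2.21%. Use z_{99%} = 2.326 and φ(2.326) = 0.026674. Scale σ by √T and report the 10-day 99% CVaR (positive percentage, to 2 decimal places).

σ_{10d} = 2.21% × √10 = 6.989%.
ES multiplier = φ(z)/(1−α) = 0.026674/0.01 = 2.667.
ES = 6.989% × 2.667 = 18.640%.

18.64%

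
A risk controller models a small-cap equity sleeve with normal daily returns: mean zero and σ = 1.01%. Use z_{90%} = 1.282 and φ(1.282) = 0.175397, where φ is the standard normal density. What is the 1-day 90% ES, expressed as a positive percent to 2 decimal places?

1.77%

Tail multiplier: φ(z)/(1−α) = 0.175397 / 0.1 = 1.754.
ES = 1.01% × 1.754 = 1.772%.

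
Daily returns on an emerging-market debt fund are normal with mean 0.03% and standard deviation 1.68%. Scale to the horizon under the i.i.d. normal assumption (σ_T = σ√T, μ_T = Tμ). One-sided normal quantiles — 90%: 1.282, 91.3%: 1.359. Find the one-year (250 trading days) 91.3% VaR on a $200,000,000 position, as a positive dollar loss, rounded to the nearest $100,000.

σ_{250d} = 1.68% × √250 = 26.563%; μ_{250d} = 250 × 0.03% = 7.500%.
VaR = −(7.500%) + 1.359 × 26.563% = 28.599%.
On $200,000,000: 0.28599 × $200,000,000 = $57,198,000.

$57,200,000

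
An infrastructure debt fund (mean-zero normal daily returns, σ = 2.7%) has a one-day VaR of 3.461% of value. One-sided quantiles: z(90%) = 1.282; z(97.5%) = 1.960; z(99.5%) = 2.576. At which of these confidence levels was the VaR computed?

Implied z = VaR/σ = 3.461 / 2.7 = 1.282.
This matches z(90%) = 1.282.

90%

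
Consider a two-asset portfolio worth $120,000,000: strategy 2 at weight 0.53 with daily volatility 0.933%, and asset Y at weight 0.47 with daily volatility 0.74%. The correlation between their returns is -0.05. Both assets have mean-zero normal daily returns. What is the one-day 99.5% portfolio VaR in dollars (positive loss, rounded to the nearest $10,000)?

σ_p² = 0.53²·0.933² + 0.47²·0.74² + 2·-0.05·0.53·0.47·0.933·0.74 = 0.3483 (%²).
σ_p = √0.3483 = 0.590%.
At 99.5%, z = 2.576.
VaR = 2.576 × 0.590% = 1.520%; on $120,000,000 that is $1,824,000.

$1,820,000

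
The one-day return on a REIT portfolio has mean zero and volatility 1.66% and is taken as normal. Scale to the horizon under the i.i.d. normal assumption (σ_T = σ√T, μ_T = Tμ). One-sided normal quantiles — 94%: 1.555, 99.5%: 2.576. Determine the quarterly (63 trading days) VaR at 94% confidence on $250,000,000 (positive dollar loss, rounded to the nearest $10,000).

σ_{63d} = 1.66% × √63 = 13.176%.
VaR = 1.555 × 13.176% = 20.489%.
On $250,000,000: 0.20489 × $250,000,000 = $51,222,500.

$51,220,000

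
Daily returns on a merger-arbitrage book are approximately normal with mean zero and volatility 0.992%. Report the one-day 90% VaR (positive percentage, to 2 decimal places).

At 90% one-sided, z = 1.282.
VaR = z·σ = 1.282 × 0.992% = 1.272%.

1.27%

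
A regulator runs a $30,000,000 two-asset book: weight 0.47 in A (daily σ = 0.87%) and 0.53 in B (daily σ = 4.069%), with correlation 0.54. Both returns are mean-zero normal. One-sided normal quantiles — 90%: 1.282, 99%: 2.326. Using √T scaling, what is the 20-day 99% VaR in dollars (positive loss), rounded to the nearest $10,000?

σ_p = √(0.47²·0.87² + 0.53²·4.069² + 2·0.54·0.47·0.53·0.87·4.069) = 2.402%.
σ_{20d} = 2.402% × √20 = 10.742%.
VaR = 2.326 × 10.742% = 24.986%; on $30,000,000 that is $7,495,800.

$7,500,000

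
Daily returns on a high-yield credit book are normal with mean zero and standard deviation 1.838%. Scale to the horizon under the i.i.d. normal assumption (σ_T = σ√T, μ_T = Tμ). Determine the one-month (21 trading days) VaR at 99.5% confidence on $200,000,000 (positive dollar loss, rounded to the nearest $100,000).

$43,400,000

At 99.5%, z = 2.576.
σ_{21d} = 1.838% × √21 = 8.423%.
VaR = 2.576 × 8.423% = 21.698%.
On $200,000,000: 0.21698 × $200,000,000 = $43,396,000.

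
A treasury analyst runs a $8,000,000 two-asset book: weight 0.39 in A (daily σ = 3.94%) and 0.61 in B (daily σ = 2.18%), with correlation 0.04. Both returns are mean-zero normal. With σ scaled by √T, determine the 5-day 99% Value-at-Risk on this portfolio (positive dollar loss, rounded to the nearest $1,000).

$862,000

σ_p = √(0.39²·3.94² + 0.61²·2.18² + 2·0.04·0.39·0.61·3.94·2.18) = 2.072%.
σ_{5d} = 2.072% × √5 = 4.633%.
z(99%) = 2.326.
VaR = 2.326 × 4.633% = 10.776%; on $8,000,000 that is $862,080.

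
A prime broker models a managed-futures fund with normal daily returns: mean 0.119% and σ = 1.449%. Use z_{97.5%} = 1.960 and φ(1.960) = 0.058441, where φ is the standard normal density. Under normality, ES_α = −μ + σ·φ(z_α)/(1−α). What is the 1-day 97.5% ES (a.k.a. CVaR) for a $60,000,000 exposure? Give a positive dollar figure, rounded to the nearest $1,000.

Tail multiplier: φ(z)/(1−α) = 0.058441 / 0.025 = 2.338.
ES = −(0.119%) + 1.449% × 2.338 = 3.269%.
On $60,000,000: 0.03269 × $60,000,000 = $1,961,400.

$1,961,000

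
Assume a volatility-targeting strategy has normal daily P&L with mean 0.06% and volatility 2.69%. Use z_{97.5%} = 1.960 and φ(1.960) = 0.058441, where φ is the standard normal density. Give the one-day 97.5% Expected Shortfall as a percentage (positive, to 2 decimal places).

Tail multiplier: φ(z)/(1−α) = 0.058441 / 0.025 = 2.338.
ES = −(0.06%) + 2.69% × 2.338 = 6.229%.

6.23%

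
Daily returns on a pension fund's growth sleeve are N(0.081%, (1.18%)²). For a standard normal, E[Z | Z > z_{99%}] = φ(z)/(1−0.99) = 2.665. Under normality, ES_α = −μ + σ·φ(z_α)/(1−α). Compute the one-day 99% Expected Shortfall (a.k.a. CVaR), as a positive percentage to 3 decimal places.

ES = −(0.081%) + 1.18% × 2.665 = 3.064%.

3.064%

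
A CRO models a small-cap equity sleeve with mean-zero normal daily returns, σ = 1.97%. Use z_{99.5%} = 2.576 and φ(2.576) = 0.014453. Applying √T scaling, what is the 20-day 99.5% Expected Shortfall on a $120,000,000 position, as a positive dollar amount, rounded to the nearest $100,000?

$30,600,000

σ_{20d} = 1.97% × √20 = 8.810%.
ES multiplier = φ(z)/(1−α) = 0.014453/0.005 = 2.891.
ES = 8.810% × 2.891 = 25.470%; on $120,000,000: $30,564,000.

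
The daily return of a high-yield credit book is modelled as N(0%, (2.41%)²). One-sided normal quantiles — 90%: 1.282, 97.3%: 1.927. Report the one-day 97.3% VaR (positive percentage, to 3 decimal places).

4.644%

VaR = z·σ = 1.927 × 2.41% = 4.644%.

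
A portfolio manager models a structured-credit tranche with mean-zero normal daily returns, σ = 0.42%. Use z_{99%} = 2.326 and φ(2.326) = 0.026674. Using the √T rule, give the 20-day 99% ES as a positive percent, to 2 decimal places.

5.01%

σ_{20d} = 0.42% × √20 = 1.878%.
ES multiplier = φ(z)/(1−α) = 0.026674/0.01 = 2.667.
ES = 1.878% × 2.667 = 5.009%.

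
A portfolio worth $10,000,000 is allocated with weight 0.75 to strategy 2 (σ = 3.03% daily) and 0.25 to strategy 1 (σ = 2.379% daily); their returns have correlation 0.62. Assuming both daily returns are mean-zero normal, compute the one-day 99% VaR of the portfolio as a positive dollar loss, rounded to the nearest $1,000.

$624,000

σ_p² = 0.75²·3.03² + 0.25²·2.379² + 2·0.62·0.75·0.25·3.03·2.379 = 7.1939 (%²).
σ_p = √7.1939 = 2.682%.
At 99%, z = 2.326.
VaR = 2.326 × 2.682% = 6.238%; on $10,000,000 that is $623,800.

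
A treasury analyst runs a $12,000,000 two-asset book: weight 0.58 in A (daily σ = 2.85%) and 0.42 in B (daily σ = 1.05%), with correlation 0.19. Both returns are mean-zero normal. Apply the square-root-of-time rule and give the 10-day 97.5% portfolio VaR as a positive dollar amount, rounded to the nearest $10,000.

σ_p = √(0.58²·2.85² + 0.42²·1.05² + 2·0.19·0.58·0.42·2.85·1.05) = 1.790%.
σ_{10d} = 1.790% × √10 = 5.660%.
z(97.5%) = 1.960.
VaR = 1.960 × 5.660% = 11.094%; on $12,000,000 that is $1,331,280.

$1,330,000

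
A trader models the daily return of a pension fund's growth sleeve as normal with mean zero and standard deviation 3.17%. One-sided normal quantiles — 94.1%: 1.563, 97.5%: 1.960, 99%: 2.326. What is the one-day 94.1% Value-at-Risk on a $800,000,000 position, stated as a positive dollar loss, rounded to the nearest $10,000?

$39,640,000

VaR = z·σ = 1.563 × 3.17% = 4.955%.
On $800,000,000: 0.04955 × $800,000,000 = $39,640,000.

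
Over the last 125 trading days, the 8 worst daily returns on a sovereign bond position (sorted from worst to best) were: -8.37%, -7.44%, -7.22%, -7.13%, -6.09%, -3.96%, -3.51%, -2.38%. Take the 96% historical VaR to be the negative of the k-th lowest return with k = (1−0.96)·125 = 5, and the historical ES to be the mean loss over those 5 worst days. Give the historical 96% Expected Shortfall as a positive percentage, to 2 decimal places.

7.25%

The 5 worst returns sum to -36.25%.
ES = −(-36.25%) / 5 = 7.25%.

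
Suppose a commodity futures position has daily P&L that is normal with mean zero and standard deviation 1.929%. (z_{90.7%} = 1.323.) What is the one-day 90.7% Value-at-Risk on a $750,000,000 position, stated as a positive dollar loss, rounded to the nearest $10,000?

VaR = z·σ = 1.323 × 1.929% = 2.552%.
On $750,000,000: 0.02552 × $750,000,000 = $19,140,000.

$19,140,000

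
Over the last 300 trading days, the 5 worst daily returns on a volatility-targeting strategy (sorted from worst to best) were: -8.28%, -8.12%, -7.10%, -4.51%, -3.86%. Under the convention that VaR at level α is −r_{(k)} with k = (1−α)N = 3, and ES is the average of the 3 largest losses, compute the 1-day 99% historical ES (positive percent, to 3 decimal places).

The 3 worst returns sum to -23.50%.
ES = −(-23.50%) / 3 = 7.8333…% ≈ 7.833%.

7.833%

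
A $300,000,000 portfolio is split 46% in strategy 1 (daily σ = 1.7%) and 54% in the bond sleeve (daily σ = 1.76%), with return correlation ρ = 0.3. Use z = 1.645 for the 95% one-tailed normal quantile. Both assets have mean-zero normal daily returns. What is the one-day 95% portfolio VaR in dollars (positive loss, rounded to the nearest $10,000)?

$6,910,000

σ_p² = 0.46²·1.7² + 0.54²·1.76² + 2·0.3·0.46·0.54·1.7·1.76 = 1.9607 (%²).
σ_p = √1.9607 = 1.400%.
VaR = 1.645 × 1.400% = 2.303%; on $300,000,000 that is $6,909,000.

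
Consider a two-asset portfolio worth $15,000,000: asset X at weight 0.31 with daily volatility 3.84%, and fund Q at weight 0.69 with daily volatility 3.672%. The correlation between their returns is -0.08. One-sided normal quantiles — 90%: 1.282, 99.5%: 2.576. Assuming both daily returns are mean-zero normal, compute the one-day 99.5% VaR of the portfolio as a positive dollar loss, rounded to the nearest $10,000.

σ_p² = 0.31²·3.84² + 0.69²·3.672² + 2·-0.08·0.31·0.69·3.84·3.672 = 7.3540 (%²).
σ_p = √7.3540 = 2.712%.
VaR = 2.576 × 2.712% = 6.986%; on $15,000,000 that is $1,047,900.

$1,050,000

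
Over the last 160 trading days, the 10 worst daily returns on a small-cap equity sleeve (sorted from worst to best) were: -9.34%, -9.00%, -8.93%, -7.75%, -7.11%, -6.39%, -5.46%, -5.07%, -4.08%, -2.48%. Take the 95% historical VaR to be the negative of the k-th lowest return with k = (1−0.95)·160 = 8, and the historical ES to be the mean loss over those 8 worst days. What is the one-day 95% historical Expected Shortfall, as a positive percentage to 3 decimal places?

7.381%

The 8 worst returns sum to -59.05%.
ES = −(-59.05%) / 8 = 7.38125% ≈ 7.381%.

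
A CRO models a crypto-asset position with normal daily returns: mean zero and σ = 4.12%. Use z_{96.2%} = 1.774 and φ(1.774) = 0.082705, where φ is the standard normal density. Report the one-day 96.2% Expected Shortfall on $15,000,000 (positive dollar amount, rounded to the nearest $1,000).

$1,345,000

Tail multiplier: φ(z)/(1−α) = 0.082705 / 0.038 = 2.176.
ES = 4.12% × 2.176 = 8.965%.
On $15,000,000: 0.08965 × $15,000,000 = $1,344,750.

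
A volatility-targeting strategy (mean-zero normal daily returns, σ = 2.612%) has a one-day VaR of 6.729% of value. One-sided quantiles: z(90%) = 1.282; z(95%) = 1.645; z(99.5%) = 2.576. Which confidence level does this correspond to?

Implied z = VaR/σ = 6.729 / 2.612 = 2.576.
This matches z(99.5%) = 2.576.

99.5%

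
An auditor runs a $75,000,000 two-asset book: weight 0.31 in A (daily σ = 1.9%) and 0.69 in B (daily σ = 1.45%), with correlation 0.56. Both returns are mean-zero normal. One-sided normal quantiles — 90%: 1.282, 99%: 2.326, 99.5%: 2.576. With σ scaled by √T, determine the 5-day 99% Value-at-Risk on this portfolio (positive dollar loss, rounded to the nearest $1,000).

$5,528,000

σ_p = √(0.31²·1.9² + 0.69²·1.45² + 2·0.56·0.31·0.69·1.9·1.45) = 1.417%.
σ_{5d} = 1.417% × √5 = 3.169%.
VaR = 2.326 × 3.169% = 7.371%; on $75,000,000 that is $5,528,250.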